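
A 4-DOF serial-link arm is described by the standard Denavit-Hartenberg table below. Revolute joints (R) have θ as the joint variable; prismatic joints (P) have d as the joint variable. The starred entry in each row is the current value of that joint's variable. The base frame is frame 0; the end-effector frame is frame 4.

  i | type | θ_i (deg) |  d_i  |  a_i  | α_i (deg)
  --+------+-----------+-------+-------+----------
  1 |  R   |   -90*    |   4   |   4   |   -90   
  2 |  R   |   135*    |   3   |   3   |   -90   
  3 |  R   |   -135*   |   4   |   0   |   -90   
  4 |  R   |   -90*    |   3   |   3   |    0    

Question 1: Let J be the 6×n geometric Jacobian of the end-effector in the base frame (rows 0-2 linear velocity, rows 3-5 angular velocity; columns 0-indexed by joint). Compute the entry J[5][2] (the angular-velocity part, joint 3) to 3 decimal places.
axis z_2 = (-0.0000,0.7071,0.7071); lever o_n−o_2 = (2.1213,6.4497,3.4497)
cross product → J_v[:, 2] = (-2.1213,1.5000,-1.5000)
J_ω[:, 2] = z_2
entry J[5][2] = 0.7071

0.707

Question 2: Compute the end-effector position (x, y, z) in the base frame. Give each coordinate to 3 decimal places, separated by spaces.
after link 1: o_1 = (0.0000, -4.0000, 4.0000)
after link 2: o_2 = (3.0000, -1.8787, 1.8787)
after link 3: o_3 = (3.0000, 0.9497, 4.7071)
after link 4: o_4 = (5.1213, 4.5711, 5.3284)

5.121 4.571 5.328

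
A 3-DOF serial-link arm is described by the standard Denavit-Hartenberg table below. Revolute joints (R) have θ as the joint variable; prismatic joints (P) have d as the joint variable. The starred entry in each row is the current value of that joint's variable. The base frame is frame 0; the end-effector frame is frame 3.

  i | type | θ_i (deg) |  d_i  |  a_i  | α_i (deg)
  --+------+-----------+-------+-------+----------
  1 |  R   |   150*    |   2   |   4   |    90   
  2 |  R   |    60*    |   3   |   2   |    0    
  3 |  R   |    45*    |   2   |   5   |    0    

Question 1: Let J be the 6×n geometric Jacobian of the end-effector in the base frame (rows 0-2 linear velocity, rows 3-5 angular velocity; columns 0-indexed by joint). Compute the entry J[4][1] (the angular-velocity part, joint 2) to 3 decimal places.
axis z_1 = (0.5000,0.8660,0.0000); lever o_n−o_1 = (2.7547,4.1831,6.5617)
cross product → J_v[:, 1] = (5.6826,-3.2808,-0.2941)
J_ω[:, 1] = z_1
entry J[4][1] = 0.8660

0.866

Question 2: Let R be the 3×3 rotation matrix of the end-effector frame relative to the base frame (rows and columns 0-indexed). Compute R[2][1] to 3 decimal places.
End-effector y-axis (col 1 of R) = (0.8365,-0.4830,-0.2588)
R[2][1] = -0.2588

-0.259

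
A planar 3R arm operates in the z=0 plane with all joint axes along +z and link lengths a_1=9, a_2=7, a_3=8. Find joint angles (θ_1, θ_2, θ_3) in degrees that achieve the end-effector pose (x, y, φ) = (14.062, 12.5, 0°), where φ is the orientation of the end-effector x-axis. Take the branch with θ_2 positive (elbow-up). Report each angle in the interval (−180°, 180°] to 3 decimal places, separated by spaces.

wrist centre = target − a_3·(cos φ, sin φ) = (6.0620, 12.5000)
cos θ_2 = (192.9978−9²−7²)/(2·9·7) = 0.5000; θ_2 = 60.0011° (elbow-up)
β = atan2(12.5000,6.0620) = 64.1285°; ψ = atan2(6.0622,12.4999) = 25.8727°
θ_1 = β − ψ = 38.2558°
θ_3 = φ − θ_1 − θ_2 = -98.2569° (wrapped to (-180°,180°])

38.256 60.001 -98.257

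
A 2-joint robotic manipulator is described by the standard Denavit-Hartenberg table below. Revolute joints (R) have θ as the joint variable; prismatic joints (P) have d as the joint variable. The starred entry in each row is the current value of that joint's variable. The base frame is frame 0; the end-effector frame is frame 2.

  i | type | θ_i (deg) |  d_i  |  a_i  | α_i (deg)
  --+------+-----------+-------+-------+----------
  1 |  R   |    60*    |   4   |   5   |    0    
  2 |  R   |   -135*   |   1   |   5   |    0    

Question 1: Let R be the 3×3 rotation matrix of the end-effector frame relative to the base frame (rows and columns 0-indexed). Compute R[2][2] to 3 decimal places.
End-effector z-axis (col 2 of R) = (0.0000,0.0000,1.0000)
R[2][2] = 1.0000

1.000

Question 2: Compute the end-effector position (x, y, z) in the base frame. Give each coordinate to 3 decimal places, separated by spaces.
after link 1: o_1 = (2.5000, 4.3301, 4.0000)
after link 2: o_2 = (3.7941, -0.4995, 5.0000)

3.794 -0.500 5.000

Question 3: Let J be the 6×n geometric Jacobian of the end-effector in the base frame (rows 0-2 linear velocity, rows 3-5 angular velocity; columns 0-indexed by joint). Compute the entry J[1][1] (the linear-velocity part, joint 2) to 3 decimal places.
axis z_1 = (0.0000,0.0000,1.0000); lever o_n−o_1 = (1.2941,-4.8296,1.0000)
cross product → J_v[:, 1] = (4.8296,1.2941,-0.0000)
J_ω[:, 1] = z_1
entry J[1][1] = 1.2941

1.294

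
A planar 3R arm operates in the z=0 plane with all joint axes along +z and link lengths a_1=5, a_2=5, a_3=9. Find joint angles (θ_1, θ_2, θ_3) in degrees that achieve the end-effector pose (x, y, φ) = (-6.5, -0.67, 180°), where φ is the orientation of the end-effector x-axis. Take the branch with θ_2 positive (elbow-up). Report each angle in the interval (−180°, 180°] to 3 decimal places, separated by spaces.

wrist centre = target − a_3·(cos φ, sin φ) = (2.5000, -0.6700)
cos θ_2 = (6.6989−5²−5²)/(2·5·5) = -0.8660; θ_2 = 149.9996° (elbow-up)
β = atan2(-0.6700,2.5000) = -15.0027°; ψ = atan2(2.5000,0.6699) = 74.9998°
θ_1 = β − ψ = -90.0025°
θ_3 = φ − θ_1 − θ_2 = 120.0029° (wrapped to (-180°,180°])

-90.003 150.000 120.003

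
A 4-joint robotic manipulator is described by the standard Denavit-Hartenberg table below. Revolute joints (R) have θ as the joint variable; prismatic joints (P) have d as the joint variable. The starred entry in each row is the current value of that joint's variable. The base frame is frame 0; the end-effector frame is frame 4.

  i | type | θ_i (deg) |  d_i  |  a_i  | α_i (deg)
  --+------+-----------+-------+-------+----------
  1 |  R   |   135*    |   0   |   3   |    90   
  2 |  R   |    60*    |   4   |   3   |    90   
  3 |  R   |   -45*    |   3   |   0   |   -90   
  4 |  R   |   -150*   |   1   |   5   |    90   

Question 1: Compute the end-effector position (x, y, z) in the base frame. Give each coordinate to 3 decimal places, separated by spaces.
after link 1: o_1 = (-2.1213, 2.1213, 0.0000)
after link 2: o_2 = (-0.3536, 6.0104, 2.5981)
after link 3: o_3 = (-2.1907, 7.8475, 1.0981)
after link 4: o_4 = (-0.2240, 11.2110, -2.1912)

-0.224 11.211 -2.191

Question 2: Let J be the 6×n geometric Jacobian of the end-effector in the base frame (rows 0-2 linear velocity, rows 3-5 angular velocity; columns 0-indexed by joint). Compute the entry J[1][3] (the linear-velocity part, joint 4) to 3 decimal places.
axis z_3 = (0.2500,0.7500,0.6124); lever o_n−o_3 = (1.9667,3.3635,-3.2893)
cross product → J_v[:, 3] = (-4.5267,2.0267,-0.6341)
J_ω[:, 3] = z_3
entry J[1][3] = 2.0267

2.027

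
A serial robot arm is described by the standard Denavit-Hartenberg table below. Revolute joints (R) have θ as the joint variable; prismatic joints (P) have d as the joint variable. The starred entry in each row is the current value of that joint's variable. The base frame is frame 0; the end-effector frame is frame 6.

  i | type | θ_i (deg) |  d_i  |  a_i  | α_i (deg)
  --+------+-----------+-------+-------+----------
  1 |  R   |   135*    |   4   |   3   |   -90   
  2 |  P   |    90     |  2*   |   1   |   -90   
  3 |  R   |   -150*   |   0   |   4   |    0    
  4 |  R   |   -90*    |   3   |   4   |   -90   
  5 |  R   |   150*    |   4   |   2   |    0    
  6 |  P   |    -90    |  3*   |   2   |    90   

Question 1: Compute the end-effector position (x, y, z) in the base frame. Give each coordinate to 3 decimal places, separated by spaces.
-5.234 -1.370 14.160

after link 1: o_1 = (-2.1213, 2.1213, 4.0000)
after link 2: o_2 = (-3.5355, 0.7071, 3.0000)
after link 3: o_3 = (-4.9497, -0.7071, 6.4641)
after link 4: o_4 = (-0.3789, -0.3789, 8.4641)
after link 5: o_5 = (-3.5609, -2.1467, 11.0622)
after link 6: o_6 = (-5.2340, -1.3702, 14.1603)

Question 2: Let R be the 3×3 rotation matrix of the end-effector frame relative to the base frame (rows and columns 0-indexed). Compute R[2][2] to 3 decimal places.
0.433

End-effector z-axis (col 2 of R) = (0.8839,0.1768,0.4330)
R[2][2] = 0.4330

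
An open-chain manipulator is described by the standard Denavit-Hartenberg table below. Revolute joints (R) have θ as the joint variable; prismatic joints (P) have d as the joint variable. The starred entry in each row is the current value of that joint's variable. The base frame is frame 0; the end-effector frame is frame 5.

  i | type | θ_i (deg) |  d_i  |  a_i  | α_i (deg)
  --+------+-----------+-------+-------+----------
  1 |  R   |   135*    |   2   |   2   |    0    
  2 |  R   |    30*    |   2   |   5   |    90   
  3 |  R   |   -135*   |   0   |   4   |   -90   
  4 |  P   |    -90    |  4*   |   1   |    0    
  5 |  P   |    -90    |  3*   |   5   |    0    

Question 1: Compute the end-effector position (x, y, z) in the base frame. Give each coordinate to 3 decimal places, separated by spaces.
-11.449 5.138 -0.243

after link 1: o_1 = (-1.4142, 1.4142, 2.0000)
after link 2: o_2 = (-6.2438, 2.7083, 4.0000)
after link 3: o_3 = (-3.5118, 1.9763, 1.1716)
after link 4: o_4 = (-5.9850, 3.6742, -1.6569)
after link 5: o_5 = (-11.4491, 5.1383, -0.2426)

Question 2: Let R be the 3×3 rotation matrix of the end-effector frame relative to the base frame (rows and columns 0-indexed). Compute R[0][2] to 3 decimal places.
End-effector z-axis (col 2 of R) = (-0.6830,0.1830,-0.7071)
R[0][2] = -0.6830

-0.683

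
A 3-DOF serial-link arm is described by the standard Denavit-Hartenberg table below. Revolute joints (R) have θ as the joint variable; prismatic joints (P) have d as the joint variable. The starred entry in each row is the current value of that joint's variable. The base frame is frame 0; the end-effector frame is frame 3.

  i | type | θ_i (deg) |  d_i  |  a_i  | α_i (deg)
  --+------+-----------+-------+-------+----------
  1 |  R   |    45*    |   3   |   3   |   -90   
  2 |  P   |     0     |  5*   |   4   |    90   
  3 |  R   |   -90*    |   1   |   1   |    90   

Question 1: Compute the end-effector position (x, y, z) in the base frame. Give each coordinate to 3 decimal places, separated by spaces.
2.121 7.778 4.000

after link 1: o_1 = (2.1213, 2.1213, 3.0000)
after link 2: o_2 = (1.4142, 8.4853, 3.0000)
after link 3: o_3 = (2.1213, 7.7782, 4.0000)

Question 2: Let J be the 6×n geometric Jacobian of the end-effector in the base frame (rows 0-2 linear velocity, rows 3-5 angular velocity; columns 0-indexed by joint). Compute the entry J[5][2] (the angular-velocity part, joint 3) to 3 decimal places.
axis z_2 = (0.0000,0.0000,1.0000); lever o_n−o_2 = (0.7071,-0.7071,1.0000)
cross product → J_v[:, 2] = (0.7071,0.7071,-0.0000)
J_ω[:, 2] = z_2
entry J[5][2] = 1.0000

1.000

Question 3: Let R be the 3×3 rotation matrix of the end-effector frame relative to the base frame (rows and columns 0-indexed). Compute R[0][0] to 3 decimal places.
0.707

End-effector x-axis (col 0 of R) = (0.7071,-0.7071,0.0000)
R[0][0] = 0.7071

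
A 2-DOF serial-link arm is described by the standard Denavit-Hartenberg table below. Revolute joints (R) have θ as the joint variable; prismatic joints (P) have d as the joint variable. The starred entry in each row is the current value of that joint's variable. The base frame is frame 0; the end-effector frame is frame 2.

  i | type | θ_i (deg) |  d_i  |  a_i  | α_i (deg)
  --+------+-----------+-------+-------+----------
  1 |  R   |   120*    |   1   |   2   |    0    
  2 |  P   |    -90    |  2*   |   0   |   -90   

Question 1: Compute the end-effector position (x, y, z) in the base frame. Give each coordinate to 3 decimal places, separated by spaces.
after link 1: o_1 = (-1.0000, 1.7321, 1.0000)
after link 2: o_2 = (-1.0000, 1.7321, 3.0000)

-1.000 1.732 3.000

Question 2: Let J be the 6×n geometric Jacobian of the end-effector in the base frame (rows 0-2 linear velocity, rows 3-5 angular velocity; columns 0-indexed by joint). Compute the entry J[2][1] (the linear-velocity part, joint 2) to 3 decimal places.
1.000

prismatic axis z_1 = (0.0000,0.0000,1.0000)
J_v[:, 1] = z_1; J_ω[:, 1] = (0,0,0)
entry J[2][1] = 1.0000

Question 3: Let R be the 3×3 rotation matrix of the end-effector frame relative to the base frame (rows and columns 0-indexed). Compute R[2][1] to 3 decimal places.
-1.000

End-effector y-axis (col 1 of R) = (-0.0000,0.0000,-1.0000)
R[2][1] = -1.0000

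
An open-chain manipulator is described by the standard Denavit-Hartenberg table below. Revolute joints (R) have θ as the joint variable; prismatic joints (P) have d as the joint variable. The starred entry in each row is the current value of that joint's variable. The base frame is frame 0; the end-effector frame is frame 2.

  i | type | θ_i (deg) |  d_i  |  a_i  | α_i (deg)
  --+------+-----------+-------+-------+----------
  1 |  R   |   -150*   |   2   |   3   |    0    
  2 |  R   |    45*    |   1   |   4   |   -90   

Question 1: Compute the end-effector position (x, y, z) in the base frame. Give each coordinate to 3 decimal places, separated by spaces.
after link 1: o_1 = (-2.5981, -1.5000, 2.0000)
after link 2: o_2 = (-3.6334, -5.3637, 3.0000)

-3.633 -5.364 3.000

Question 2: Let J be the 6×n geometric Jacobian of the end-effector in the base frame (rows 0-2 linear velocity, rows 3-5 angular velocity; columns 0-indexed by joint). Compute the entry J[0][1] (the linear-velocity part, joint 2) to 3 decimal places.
3.864

axis z_1 = (0.0000,0.0000,1.0000); lever o_n−o_1 = (-1.0353,-3.8637,1.0000)
cross product → J_v[:, 1] = (3.8637,-1.0353,0.0000)
J_ω[:, 1] = z_1
entry J[0][1] = 3.8637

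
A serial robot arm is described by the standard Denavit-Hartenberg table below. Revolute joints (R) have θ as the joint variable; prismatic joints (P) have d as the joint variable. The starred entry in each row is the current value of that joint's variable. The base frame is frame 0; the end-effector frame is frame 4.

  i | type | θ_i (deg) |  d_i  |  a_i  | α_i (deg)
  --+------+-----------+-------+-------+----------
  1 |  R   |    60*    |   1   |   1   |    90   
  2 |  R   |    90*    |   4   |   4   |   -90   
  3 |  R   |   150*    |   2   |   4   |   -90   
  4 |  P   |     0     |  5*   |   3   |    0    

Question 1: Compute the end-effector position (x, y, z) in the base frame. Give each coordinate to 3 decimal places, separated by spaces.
after link 1: o_1 = (0.5000, 0.8660, 1.0000)
after link 2: o_2 = (3.9641, -1.1340, 5.0000)
after link 3: o_3 = (1.2321, -1.8660, 1.5359)
after link 4: o_4 = (3.6830, -3.2811, -3.5622)

3.683 -3.281 -3.562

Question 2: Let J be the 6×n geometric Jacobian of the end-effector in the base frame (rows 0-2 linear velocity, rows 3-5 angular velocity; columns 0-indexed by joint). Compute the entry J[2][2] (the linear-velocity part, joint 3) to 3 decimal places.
0.830

axis z_2 = (-0.5000,-0.8660,0.0000); lever o_n−o_2 = (-0.2811,-2.1471,-8.5622)
cross product → J_v[:, 2] = (7.4151,-4.2811,0.8301)
J_ω[:, 2] = z_2
entry J[2][2] = 0.8301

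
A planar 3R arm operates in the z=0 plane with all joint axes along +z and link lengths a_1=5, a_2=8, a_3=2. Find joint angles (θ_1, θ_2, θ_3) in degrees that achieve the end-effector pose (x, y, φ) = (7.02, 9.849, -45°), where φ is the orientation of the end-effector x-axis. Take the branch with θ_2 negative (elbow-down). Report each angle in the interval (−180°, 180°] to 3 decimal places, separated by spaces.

82.076 -29.996 -97.080

wrist centre = target − a_3·(cos φ, sin φ) = (5.6058, 11.2632)
cos θ_2 = (158.2848−5²−8²)/(2·5·8) = 0.8661; θ_2 = -29.9960° (elbow-down)
β = atan2(11.2632,5.6058) = 63.5401°; ψ = atan2(-3.9995,11.9285) = -18.5359°
θ_1 = β − ψ = 82.0760°
θ_3 = φ − θ_1 − θ_2 = -97.0800° (wrapped to (-180°,180°])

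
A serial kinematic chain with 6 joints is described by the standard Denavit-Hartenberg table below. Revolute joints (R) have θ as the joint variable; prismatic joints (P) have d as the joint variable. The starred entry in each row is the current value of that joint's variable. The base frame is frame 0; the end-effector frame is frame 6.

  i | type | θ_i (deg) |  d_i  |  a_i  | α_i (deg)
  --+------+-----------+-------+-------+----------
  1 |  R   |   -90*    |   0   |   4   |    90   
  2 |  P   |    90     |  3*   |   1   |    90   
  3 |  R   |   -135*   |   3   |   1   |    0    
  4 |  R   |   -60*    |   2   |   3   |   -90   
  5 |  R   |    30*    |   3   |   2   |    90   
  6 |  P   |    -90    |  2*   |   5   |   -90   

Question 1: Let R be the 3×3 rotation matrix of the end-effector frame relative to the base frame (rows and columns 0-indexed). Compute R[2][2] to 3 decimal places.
End-effector z-axis (col 2 of R) = (-0.2241,0.5000,-0.8365)
R[2][2] = -0.8365

-0.837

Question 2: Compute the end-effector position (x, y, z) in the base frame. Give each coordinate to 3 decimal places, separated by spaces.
after link 1: o_1 = (0.0000, -4.0000, 0.0000)
after link 2: o_2 = (-3.0000, -4.0000, 1.0000)
after link 3: o_3 = (-2.2929, -7.0000, 0.2929)
after link 4: o_4 = (-3.0694, -9.0000, -2.6049)
after link 5: o_5 = (-0.6199, -8.0000, -5.0544)
after link 6: o_6 = (-5.7083, -9.7321, -4.7262)

-5.708 -9.732 -4.726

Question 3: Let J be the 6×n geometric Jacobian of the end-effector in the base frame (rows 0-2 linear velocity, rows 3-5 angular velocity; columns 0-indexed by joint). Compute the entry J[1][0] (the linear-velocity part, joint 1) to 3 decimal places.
axis z_0 = ẑ; lever o_n−o_0 = (-5.7083,-9.7321,-4.7262)
cross product → J_v[:, 0] = (9.7321,-5.7083,0.0000)
J_ω[:, 0] = z_0
entry J[1][0] = -5.7083

-5.708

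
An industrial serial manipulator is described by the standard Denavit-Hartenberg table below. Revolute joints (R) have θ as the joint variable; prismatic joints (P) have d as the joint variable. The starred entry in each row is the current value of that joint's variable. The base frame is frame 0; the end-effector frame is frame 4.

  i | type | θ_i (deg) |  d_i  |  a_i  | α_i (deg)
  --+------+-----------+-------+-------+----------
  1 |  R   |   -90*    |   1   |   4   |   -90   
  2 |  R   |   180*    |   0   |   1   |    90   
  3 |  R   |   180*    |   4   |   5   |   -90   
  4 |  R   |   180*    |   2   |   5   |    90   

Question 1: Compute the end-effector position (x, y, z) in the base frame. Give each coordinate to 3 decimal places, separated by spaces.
-2.000 -3.000 -3.000

after link 1: o_1 = (0.0000, -4.0000, 1.0000)
after link 2: o_2 = (0.0000, -3.0000, 1.0000)
after link 3: o_3 = (0.0000, -8.0000, -3.0000)
after link 4: o_4 = (-2.0000, -3.0000, -3.0000)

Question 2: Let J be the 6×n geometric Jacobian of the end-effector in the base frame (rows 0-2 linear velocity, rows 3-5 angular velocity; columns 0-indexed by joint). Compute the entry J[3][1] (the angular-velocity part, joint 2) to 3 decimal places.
axis z_1 = (1.0000,0.0000,0.0000); lever o_n−o_1 = (-2.0000,1.0000,-4.0000)
cross product → J_v[:, 1] = (-0.0000,4.0000,1.0000)
J_ω[:, 1] = z_1
entry J[3][1] = 1.0000

1.000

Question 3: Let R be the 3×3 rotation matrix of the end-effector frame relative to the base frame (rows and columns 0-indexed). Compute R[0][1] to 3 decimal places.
-1.000

End-effector y-axis (col 1 of R) = (-1.0000,-0.0000,-0.0000)
R[0][1] = -1.0000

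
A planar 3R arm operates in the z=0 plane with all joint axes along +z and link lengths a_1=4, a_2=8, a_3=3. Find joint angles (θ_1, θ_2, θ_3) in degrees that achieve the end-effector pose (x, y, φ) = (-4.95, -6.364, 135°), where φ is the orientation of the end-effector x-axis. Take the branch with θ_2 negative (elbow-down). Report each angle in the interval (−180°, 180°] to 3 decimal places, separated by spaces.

wrist centre = target − a_3·(cos φ, sin φ) = (-2.8287, -8.4853)
cos θ_2 = (80.0021−4²−8²)/(2·4·8) = 0.0000; θ_2 = -89.9981° (elbow-down)
β = atan2(-8.4853,-2.8287) = -108.4364°; ψ = atan2(-8.0000,4.0003) = -63.4335°
θ_1 = β − ψ = -45.0030°
θ_3 = φ − θ_1 − θ_2 = -89.9989° (wrapped to (-180°,180°])

-45.003 -89.998 -89.999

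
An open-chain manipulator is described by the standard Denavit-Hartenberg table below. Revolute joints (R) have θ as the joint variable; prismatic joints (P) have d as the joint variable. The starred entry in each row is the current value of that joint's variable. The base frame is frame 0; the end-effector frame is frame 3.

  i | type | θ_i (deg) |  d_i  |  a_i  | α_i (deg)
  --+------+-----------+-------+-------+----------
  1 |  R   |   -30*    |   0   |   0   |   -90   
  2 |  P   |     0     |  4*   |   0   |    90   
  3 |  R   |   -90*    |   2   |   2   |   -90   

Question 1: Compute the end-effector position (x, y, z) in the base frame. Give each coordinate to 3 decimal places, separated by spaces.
after link 1: o_1 = (0.0000, 0.0000, 0.0000)
after link 2: o_2 = (2.0000, 3.4641, 0.0000)
after link 3: o_3 = (1.0000, 1.7321, 2.0000)

1.000 1.732 2.000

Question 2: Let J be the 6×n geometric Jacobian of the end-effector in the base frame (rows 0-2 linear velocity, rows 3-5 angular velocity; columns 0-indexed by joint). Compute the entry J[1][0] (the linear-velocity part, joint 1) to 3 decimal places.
1.000

axis z_0 = ẑ; lever o_n−o_0 = (1.0000,1.7321,2.0000)
cross product → J_v[:, 0] = (-1.7321,1.0000,0.0000)
J_ω[:, 0] = z_0
entry J[1][0] = 1.0000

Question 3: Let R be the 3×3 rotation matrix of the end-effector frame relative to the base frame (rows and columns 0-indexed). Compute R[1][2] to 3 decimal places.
-0.500

End-effector z-axis (col 2 of R) = (0.8660,-0.5000,0.0000)
R[1][2] = -0.5000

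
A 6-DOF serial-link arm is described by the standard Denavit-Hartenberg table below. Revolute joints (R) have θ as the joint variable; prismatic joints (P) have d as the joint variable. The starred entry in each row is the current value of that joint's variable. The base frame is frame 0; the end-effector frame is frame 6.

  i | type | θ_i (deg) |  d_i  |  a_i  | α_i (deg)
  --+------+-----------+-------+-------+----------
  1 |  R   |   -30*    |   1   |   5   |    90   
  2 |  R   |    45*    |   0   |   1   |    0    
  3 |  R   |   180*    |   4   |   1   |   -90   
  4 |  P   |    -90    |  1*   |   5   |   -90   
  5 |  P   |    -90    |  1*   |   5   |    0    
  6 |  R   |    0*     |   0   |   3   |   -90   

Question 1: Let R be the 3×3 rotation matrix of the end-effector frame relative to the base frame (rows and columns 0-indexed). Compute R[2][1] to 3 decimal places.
End-effector y-axis (col 1 of R) = (0.6124,-0.3536,0.7071)
R[2][1] = 0.7071

0.707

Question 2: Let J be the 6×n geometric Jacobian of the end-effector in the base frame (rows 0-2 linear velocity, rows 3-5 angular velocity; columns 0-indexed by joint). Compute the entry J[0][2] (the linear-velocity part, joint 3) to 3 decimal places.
axis z_2 = (-0.5000,-0.8660,0.0000); lever o_n−o_2 = (-0.2134,-10.2691,-7.7782)
cross product → J_v[:, 2] = (6.7361,-3.8891,4.9497)
J_ω[:, 2] = z_2
entry J[0][2] = 6.7361

6.736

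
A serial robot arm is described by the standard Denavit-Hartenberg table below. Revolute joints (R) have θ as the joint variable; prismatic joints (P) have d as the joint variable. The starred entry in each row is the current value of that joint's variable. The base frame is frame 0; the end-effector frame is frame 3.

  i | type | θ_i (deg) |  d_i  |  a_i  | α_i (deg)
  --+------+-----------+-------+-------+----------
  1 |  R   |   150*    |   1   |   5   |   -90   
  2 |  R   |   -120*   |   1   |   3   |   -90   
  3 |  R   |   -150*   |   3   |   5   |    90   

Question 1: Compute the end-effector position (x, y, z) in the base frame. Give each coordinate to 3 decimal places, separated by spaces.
-8.906 1.100 1.348

after link 1: o_1 = (-4.3301, 2.5000, 1.0000)
after link 2: o_2 = (-3.5311, 0.8840, 3.5981)
after link 3: o_3 = (-8.9061, 1.1005, 1.3481)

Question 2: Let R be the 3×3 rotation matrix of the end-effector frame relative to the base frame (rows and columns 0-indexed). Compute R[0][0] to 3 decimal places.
End-effector x-axis (col 0 of R) = (-0.6250,-0.2165,-0.7500)
R[0][0] = -0.6250

-0.625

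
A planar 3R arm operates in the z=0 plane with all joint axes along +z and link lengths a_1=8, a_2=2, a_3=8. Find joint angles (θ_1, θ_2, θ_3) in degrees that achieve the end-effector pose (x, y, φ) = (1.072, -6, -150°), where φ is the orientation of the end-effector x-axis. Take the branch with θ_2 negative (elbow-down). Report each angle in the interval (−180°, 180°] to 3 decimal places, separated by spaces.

-0.000 -89.994 -60.006

wrist centre = target − a_3·(cos φ, sin φ) = (8.0002, -2.0000)
cos θ_2 = (68.0033−8²−2²)/(2·8·2) = 0.0001; θ_2 = -89.9942° (elbow-down)
β = atan2(-2.0000,8.0002) = -14.0359°; ψ = atan2(-2.0000,8.0002) = -14.0359°
θ_1 = β − ψ = -0.0000°
θ_3 = φ − θ_1 − θ_2 = -60.0058° (wrapped to (-180°,180°])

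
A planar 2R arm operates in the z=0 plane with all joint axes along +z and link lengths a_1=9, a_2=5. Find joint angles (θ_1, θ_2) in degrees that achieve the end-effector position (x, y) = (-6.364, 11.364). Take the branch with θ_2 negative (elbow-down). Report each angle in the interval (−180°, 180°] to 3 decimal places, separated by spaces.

135.000 -44.999

cos θ_2 = (169.6410−9²−5²)/(2·9·5) = 0.7071; θ_2 = -44.9988° (elbow-down)
β = atan2(11.3640,-6.3640) = 119.2494°; ψ = atan2(-3.5355,12.5356) = -15.7502°
θ_1 = β − ψ = 134.9996°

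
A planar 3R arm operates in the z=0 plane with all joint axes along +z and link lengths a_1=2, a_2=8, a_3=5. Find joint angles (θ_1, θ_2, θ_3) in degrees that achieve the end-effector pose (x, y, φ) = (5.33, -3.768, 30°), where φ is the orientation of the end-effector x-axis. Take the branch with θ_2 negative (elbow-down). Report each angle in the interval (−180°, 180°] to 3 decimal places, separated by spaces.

wrist centre = target − a_3·(cos φ, sin φ) = (0.9999, -6.2680)
cos θ_2 = (40.2876−2²−8²)/(2·2·8) = -0.8660; θ_2 = -149.9986° (elbow-down)
β = atan2(-6.2680,0.9999) = -80.9365°; ψ = atan2(-4.0002,-4.9281) = -140.9336°
θ_1 = β − ψ = 59.9971°
θ_3 = φ − θ_1 − θ_2 = 120.0015° (wrapped to (-180°,180°])

59.997 -149.999 120.002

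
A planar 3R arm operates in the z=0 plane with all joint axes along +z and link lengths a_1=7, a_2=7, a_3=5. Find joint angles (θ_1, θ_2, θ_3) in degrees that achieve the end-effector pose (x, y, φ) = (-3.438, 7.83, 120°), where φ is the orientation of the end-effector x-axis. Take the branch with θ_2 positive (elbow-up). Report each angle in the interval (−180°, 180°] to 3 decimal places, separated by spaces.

30.003 150.001 -60.004

wrist centre = target − a_3·(cos φ, sin φ) = (-0.9380, 3.4999)
cos θ_2 = (13.1290−7²−7²)/(2·7·7) = -0.8660; θ_2 = 150.0006° (elbow-up)
β = atan2(3.4999,-0.9380) = 105.0032°; ψ = atan2(3.4999,0.9378) = 75.0003°
θ_1 = β − ψ = 30.0029°
θ_3 = φ − θ_1 − θ_2 = -60.0036° (wrapped to (-180°,180°])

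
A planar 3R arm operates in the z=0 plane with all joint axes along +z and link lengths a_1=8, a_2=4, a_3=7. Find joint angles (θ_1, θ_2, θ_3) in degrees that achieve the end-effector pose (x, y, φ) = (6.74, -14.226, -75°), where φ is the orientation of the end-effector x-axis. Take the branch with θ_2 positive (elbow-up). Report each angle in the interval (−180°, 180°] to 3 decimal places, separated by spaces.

wrist centre = target − a_3·(cos φ, sin φ) = (4.9283, -7.4645)
cos θ_2 = (80.0069−8²−4²)/(2·8·4) = 0.0001; θ_2 = 89.9939° (elbow-up)
β = atan2(-7.4645,4.9283) = -56.5662°; ψ = atan2(4.0000,8.0004) = 26.5638°
θ_1 = β − ψ = -83.1300°
θ_3 = φ − θ_1 − θ_2 = -81.8639° (wrapped to (-180°,180°])

-83.130 89.994 -81.864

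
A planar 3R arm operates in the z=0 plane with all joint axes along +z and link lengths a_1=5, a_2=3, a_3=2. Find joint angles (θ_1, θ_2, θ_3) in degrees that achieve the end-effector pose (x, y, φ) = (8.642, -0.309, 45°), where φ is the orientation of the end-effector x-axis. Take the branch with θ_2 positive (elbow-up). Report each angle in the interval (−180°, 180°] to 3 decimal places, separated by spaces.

wrist centre = target − a_3·(cos φ, sin φ) = (7.2278, -1.7232)
cos θ_2 = (55.2104−5²−3²)/(2·5·3) = 0.7070; θ_2 = 45.0077° (elbow-up)
β = atan2(-1.7232,7.2278) = -13.4098°; ψ = atan2(2.1216,7.1210) = 16.5906°
θ_1 = β − ψ = -30.0005°
θ_3 = φ − θ_1 − θ_2 = 29.9928° (wrapped to (-180°,180°])

-30.000 45.008 29.993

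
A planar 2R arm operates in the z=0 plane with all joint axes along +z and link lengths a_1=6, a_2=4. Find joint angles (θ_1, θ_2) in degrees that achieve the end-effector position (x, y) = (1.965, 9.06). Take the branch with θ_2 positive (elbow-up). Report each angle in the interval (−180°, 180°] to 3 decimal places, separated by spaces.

cos θ_2 = (85.9448−6²−4²)/(2·6·4) = 0.7072; θ_2 = 44.9938° (elbow-up)
β = atan2(9.0600,1.9650) = 77.7628°; ψ = atan2(2.8281,8.8287) = 17.7619°
θ_1 = β − ψ = 60.0009°

60.001 44.994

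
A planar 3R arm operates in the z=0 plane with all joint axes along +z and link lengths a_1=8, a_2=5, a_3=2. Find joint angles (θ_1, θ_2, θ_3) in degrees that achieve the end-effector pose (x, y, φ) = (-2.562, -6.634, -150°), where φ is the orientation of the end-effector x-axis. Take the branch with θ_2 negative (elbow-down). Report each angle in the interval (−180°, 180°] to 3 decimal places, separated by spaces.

wrist centre = target − a_3·(cos φ, sin φ) = (-0.8299, -5.6340)
cos θ_2 = (32.4308−8²−5²)/(2·8·5) = -0.7071; θ_2 = -135.0007° (elbow-down)
β = atan2(-5.6340,-0.8299) = -98.3800°; ψ = atan2(-3.5355,4.4644) = -38.3766°
θ_1 = β − ψ = -60.0034°
θ_3 = φ − θ_1 − θ_2 = 45.0041° (wrapped to (-180°,180°])

-60.003 -135.001 45.004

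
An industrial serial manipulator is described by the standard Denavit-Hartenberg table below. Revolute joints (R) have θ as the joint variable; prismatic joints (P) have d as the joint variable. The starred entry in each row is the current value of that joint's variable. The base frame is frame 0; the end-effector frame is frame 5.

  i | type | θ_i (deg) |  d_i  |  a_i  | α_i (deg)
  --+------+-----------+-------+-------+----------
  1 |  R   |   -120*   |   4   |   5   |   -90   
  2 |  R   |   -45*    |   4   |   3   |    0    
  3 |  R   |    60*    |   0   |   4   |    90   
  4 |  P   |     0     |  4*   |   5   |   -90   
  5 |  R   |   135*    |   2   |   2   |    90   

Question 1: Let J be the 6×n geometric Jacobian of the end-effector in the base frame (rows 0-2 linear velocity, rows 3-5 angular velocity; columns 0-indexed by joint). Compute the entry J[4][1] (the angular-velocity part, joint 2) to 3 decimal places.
-0.500

axis z_1 = (0.8660,-0.5000,0.0000); lever o_n−o_1 = (0.1372,-11.7623,2.6557)
cross product → J_v[:, 1] = (-1.3278,-2.2999,-10.1179)
J_ω[:, 1] = z_1
entry J[4][1] = -0.5000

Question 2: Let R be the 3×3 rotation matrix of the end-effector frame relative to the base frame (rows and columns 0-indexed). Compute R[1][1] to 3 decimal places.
-0.500

End-effector y-axis (col 1 of R) = (0.8660,-0.5000,0.0000)
R[1][1] = -0.5000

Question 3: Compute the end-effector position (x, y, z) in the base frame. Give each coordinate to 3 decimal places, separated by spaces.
after link 1: o_1 = (-2.5000, -4.3301, 4.0000)
after link 2: o_2 = (-0.0966, -8.1672, 6.1213)
after link 3: o_3 = (-2.0284, -11.5133, 5.0860)
after link 4: o_4 = (-4.9609, -16.5925, 7.6557)
after link 5: o_5 = (-2.3628, -16.0925, 6.6557)

-2.363 -16.092 6.656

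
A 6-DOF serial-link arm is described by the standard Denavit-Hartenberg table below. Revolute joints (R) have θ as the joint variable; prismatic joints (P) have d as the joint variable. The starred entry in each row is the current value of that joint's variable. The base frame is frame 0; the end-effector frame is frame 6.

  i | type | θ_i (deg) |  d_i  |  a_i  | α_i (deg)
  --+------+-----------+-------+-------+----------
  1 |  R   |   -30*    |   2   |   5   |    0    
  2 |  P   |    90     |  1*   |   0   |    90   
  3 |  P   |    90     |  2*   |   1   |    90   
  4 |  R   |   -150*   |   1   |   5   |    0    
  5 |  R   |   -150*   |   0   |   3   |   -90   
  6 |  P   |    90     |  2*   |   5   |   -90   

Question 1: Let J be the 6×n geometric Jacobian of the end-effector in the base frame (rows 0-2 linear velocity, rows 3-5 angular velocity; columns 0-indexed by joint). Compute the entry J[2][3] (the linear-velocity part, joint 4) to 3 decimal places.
axis z_3 = (0.5000,0.8660,-0.0000); lever o_n−o_3 = (-1.0490,-4.0131,-4.5622)
cross product → J_v[:, 3] = (-3.9510,2.2811,-1.0981)
J_ω[:, 3] = z_3
entry J[2][3] = -1.0981

-1.098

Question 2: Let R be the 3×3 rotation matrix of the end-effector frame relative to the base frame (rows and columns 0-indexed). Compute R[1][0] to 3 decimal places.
End-effector x-axis (col 0 of R) = (-0.5000,-0.8660,0.0000)
R[1][0] = -0.8660

-0.866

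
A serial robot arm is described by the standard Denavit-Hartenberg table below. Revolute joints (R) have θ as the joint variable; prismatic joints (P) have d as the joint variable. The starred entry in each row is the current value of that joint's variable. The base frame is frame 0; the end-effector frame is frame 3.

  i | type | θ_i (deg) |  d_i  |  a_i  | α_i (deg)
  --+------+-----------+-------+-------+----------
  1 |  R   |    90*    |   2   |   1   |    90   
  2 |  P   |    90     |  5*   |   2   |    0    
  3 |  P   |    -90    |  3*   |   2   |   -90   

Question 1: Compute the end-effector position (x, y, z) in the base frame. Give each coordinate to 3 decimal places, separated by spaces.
after link 1: o_1 = (0.0000, 1.0000, 2.0000)
after link 2: o_2 = (5.0000, 1.0000, 4.0000)
after link 3: o_3 = (8.0000, 3.0000, 4.0000)

8.000 3.000 4.000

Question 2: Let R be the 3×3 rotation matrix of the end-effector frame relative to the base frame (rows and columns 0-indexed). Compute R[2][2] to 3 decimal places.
End-effector z-axis (col 2 of R) = (-0.0000,-0.0000,1.0000)
R[2][2] = 1.0000

1.000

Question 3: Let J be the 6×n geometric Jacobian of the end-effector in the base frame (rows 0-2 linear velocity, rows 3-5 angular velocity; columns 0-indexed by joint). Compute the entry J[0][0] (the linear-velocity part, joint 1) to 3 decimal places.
axis z_0 = ẑ; lever o_n−o_0 = (8.0000,3.0000,4.0000)
cross product → J_v[:, 0] = (-3.0000,8.0000,0.0000)
J_ω[:, 0] = z_0
entry J[0][0] = -3.0000

-3.000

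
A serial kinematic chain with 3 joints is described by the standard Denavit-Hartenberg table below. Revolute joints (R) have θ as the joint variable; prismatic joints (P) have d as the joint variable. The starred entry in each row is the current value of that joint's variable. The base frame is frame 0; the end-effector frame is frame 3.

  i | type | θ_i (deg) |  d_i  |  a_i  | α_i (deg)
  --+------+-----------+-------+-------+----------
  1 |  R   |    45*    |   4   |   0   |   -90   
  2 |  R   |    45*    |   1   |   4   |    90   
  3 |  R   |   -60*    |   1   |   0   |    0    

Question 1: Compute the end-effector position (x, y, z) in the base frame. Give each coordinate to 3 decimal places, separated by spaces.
after link 1: o_1 = (0.0000, 0.0000, 4.0000)
after link 2: o_2 = (1.2929, 2.7071, 1.1716)
after link 3: o_3 = (1.7929, 3.2071, 1.8787)

1.793 3.207 1.879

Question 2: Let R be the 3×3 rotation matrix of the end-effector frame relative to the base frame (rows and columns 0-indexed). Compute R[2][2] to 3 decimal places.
End-effector z-axis (col 2 of R) = (0.5000,0.5000,0.7071)
R[2][2] = 0.7071

0.707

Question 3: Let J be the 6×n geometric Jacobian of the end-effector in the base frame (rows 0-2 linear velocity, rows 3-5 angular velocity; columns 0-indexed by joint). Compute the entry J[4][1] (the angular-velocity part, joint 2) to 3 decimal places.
0.707

axis z_1 = (-0.7071,0.7071,0.0000); lever o_n−o_1 = (1.7929,3.2071,-2.1213)
cross product → J_v[:, 1] = (-1.5000,-1.5000,-3.5355)
J_ω[:, 1] = z_1
entry J[4][1] = 0.7071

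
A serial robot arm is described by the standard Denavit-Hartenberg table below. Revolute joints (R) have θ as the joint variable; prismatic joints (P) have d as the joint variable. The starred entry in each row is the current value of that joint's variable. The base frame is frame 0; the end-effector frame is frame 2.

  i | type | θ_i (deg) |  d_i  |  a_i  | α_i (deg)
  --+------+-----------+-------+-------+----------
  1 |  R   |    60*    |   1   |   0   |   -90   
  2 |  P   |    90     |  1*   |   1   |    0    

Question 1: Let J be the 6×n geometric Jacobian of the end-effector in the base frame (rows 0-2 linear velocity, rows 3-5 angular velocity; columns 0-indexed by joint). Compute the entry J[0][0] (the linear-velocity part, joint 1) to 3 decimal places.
-0.500

axis z_0 = ẑ; lever o_n−o_0 = (-0.8660,0.5000,0.0000)
cross product → J_v[:, 0] = (-0.5000,-0.8660,0.0000)
J_ω[:, 0] = z_0
entry J[0][0] = -0.5000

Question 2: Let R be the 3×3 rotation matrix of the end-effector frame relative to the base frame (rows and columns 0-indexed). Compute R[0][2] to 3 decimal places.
-0.866

End-effector z-axis (col 2 of R) = (-0.8660,0.5000,0.0000)
R[0][2] = -0.8660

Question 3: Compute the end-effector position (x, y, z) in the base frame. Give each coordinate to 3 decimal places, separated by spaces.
after link 1: o_1 = (0.0000, 0.0000, 1.0000)
after link 2: o_2 = (-0.8660, 0.5000, 0.0000)

-0.866 0.500 0.000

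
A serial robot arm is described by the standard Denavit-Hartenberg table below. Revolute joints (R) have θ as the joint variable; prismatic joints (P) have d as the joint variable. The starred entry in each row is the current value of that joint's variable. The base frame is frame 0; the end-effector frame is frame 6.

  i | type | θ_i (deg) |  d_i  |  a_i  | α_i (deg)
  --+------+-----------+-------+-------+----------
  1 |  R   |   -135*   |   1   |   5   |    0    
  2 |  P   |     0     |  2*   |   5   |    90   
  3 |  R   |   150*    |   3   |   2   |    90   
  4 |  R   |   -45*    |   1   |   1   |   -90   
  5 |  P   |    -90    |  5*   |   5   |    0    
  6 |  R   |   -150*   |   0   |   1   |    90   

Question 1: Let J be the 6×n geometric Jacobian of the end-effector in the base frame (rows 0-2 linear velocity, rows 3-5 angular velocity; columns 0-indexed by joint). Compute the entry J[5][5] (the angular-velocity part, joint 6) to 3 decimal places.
axis z_5 = (-0.0670,0.9330,0.3536); lever o_n−o_5 = (-0.1603,0.3397,-0.9268)
cross product → J_v[:, 5] = (-0.9848,-0.1188,0.1268)
J_ω[:, 5] = z_5
entry J[5][5] = 0.3536

0.354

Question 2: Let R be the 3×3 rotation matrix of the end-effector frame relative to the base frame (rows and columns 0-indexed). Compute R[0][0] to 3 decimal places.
End-effector x-axis (col 0 of R) = (-0.1603,0.3397,-0.9268)
R[0][0] = -0.1603

-0.160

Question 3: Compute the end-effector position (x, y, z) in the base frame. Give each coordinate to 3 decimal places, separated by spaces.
-9.651 -0.909 10.391

after link 1: o_1 = (-3.5355, -3.5355, 1.0000)
after link 2: o_2 = (-7.0711, -7.0711, 3.0000)
after link 3: o_3 = (-7.9676, -3.7250, 4.0000)
after link 4: o_4 = (-7.3882, -4.1455, 5.2196)
after link 5: o_5 = (-9.4909, -1.2482, 11.3175)
after link 6: o_6 = (-9.6512, -0.9086, 10.3907)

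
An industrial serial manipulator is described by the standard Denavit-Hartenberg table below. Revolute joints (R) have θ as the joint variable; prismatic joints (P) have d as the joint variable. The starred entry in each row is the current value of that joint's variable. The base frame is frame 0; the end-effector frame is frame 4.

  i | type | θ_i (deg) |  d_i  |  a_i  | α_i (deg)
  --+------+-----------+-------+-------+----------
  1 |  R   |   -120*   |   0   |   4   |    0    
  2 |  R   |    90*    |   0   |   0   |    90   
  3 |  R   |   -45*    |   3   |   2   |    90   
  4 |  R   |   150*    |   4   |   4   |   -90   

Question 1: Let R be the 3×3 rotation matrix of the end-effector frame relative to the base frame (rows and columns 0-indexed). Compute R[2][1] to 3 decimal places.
End-effector y-axis (col 1 of R) = (0.6124,-0.3536,0.7071)
R[2][1] = 0.7071

0.707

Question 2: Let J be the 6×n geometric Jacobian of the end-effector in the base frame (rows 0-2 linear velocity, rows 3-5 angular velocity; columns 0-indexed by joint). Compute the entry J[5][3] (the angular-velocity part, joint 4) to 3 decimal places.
-0.707

axis z_3 = (-0.6124,0.3536,-0.7071); lever o_n−o_3 = (-5.5708,0.9069,-0.3789)
cross product → J_v[:, 3] = (0.5073,3.7071,1.4142)
J_ω[:, 3] = z_3
entry J[5][3] = -0.7071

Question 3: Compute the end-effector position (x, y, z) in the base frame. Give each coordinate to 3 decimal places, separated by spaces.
after link 1: o_1 = (-2.0000, -3.4641, 0.0000)
after link 2: o_2 = (-2.0000, -3.4641, 0.0000)
after link 3: o_3 = (-2.2753, -6.7693, -1.4142)
after link 4: o_4 = (-7.8461, -5.8624, -1.7932)

-7.846 -5.862 -1.793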